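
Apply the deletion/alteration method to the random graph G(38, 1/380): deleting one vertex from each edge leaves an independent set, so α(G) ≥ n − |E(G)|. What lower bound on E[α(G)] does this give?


E[|E(G)|] = C(38, 2)·p = 703 · (1/380) = 37/20.
E[α(G)] ≥ n − E[|E(G)|] = 38 − 37/20 = 723/20.
Numerically: ≈ 36.150.
(This is only a lower bound; the true E[α(G)] may be larger.)

E[α(G)] ≥ 723/20 ≈ 36.150.


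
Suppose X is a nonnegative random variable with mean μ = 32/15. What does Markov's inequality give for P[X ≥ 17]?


μ = E[X] = 32/15, a = 17.
Markov: P[X ≥ 17] ≤ μ/a = (32/15)/17 = 32/255.
Numerically: ≈ 0.125490.
(Since a = 17 > μ = 2.133333, the bound 32/255 is < 1 and informative.)

P[X ≥ 17] ≤ 32/255 ≈ 0.125490.


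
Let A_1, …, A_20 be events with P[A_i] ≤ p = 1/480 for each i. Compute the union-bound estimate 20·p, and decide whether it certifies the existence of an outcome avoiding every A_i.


Union bound: P[∪_{i=1}^{20} A_i] ≤ Σ_i P[A_i] ≤ 20·p = 20·(1/480) = 1/24.
Numerically: 1/24 ≈ 0.0417.
Is 1/24 < 1? YES.
Since P[∪ A_i] ≤ 1/24 < 1, the complement has P[∩ A_i^c] ≥ 1 − 1/24 = 23/24 > 0, so some outcome avoids every A_i.

20·p = 1/24 ≈ 0.0417; existence CERTIFIED by the union bound.


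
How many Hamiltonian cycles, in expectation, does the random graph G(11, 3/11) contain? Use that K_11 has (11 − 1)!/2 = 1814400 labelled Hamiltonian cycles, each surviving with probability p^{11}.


K_11 has (11 − 1)!/2 = 1814400 labelled Hamiltonian cycles.
For each such Hamiltonian cycle H, let X_H = 1 if all 11 edges of H are present in G. Then P[X_H = 1] = p^{11} = (3/11)^{11} = 177147/285311670611.
By linearity: E[X] = Σ_H E[X_H] = 1814400 · p^{11} = 1814400 · 177147/285311670611 = 321415516800/285311670611.
Numerically: E[X] ≈ 1.13.

E[X] = 1814400 · (3/11)^{11} = 321415516800/285311670611 ≈ 1.13.


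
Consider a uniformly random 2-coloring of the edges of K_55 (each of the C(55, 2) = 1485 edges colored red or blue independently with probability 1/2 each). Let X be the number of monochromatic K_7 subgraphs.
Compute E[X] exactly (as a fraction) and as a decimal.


Let X = Σ_S X_S over the C(55, 7) = 202927725 subsets S of size 7, where X_S = 1 if the K_7 on S is monochromatic.
For a fixed S, the K_7 on S has C(7, 2) = 21 edges. P[all 21 edges red] = (1/2)^21, and likewise for blue, so P[monochromatic] = 2·(1/2)^21 = 2^{1 − 21} = 1/1048576.
Summing: E[X] = C(55, 7) · 2^{1 − 21} = 202927725 · 1/1048576 = 202927725/1048576.
Numerically: E[X] ≈ 193.52696.

E[X] = C(55,7)·2^(1−C(7,2)) = 202927725/1048576 ≈ 193.52696.


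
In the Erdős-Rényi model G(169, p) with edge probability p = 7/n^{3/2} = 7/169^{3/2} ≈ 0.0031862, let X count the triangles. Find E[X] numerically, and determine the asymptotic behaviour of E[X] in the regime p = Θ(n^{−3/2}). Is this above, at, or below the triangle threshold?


Number of potential triangles: C(169, 3) = 790244.
Each occurs with probability p³ ≈ (0.0031862)³ ≈ 3.2344761e-08.
By linearity: E[X] = C(169, 3)·p³ ≈ 790244 · 3.2344761e-08 ≈ 0.02556.
Since α = 3/2 > 1, p = c/n^{3/2} = o(1/n) is below the triangle threshold p ~ 1/n. Asymptotically E[X] ~ (c³/6)·n^{3(1−α)} = (7³/6)·n^{-1.5} → 0, so by Markov's inequality G has no triangles w.h.p.

E[X] ≈ 0.02556; in regime p = Θ(1/n^{3/2}) E[X] tends to 0 (below the triangle threshold p ~ 1/n).


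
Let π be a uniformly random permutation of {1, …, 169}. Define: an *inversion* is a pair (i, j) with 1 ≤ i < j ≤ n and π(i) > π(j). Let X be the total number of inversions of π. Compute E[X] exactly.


Write X = Σ X_I over the C(169, 2) = 14196 pairs i < j, with X_I the indicator of one inversion.
There are 14196 indicators.
For each fixed pair i < j, the values π(i) and π(j) are two distinct elements of {1, …, 169} in uniformly random order; by symmetry P[π(i) > π(j)] = 1/2.
By linearity: E[X] = 14196 · (1/2) = C(169, 2) · (1/2) = 14196/2 = 7098 ≈ 7098.0000.

E[X] = 7098 = 7098.0000.


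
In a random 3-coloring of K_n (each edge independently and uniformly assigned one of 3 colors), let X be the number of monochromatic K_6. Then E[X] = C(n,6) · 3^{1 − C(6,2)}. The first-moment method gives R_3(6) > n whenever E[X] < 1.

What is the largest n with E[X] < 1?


We need C(n, 6) · 3^{1 − 15} < 1, i.e. C(n, 6) < 3^{15 − 1} = 4782969.
Check values of n near the boundary:
  n = 37: C(37, 6) = 2324784; 2324784 < 4782969? YES
  n = 38: C(38, 6) = 2760681; 2760681 < 4782969? YES
  n = 39: C(39, 6) = 3262623; 3262623 < 4782969? YES
  n = 40: C(40, 6) = 3838380; 3838380 < 4782969? YES
  n = 41: C(41, 6) = 4496388; 4496388 < 4782969? YES
  n = 42: C(42, 6) = 5245786; 5245786 < 4782969? NO
  n = 43: C(43, 6) = 6096454; 6096454 < 4782969? NO
The largest n with C(n, 6) < 4782969 is n = 41 (where E[X] = 1498796/1594323 ≈ 0.940083). Hence R_3(6) > 41, i.e. R_3(6) ≥ 42.

Largest n = 41; hence R_3(6) > 41.


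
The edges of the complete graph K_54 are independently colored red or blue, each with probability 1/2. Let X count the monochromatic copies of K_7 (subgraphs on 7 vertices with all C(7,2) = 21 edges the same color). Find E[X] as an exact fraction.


Let X = Σ_S X_S over the C(54, 7) = 177100560 subsets S of size 7, where X_S = 1 if the K_7 on S is monochromatic.
For a fixed S, the K_7 on S has C(7, 2) = 21 edges. P[all 21 edges red] = (1/2)^21, and likewise for blue, so P[monochromatic] = 2·(1/2)^21 = 2^{1 − 21} = 1/1048576.
By linearity: E[X] = C(54, 7) · 2^{1 − 21} = 177100560 · 1/1048576 = 11068785/65536.
Numerically: E[X] ≈ 168.896.

E[X] = C(54,7)·2^(1−C(7,2)) = 11068785/65536 ≈ 168.896.


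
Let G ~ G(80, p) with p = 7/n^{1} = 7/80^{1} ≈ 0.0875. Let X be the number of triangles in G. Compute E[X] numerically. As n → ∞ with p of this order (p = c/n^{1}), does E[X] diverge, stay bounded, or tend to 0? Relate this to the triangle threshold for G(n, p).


Number of potential triangles: C(80, 3) = 82160.
Each occurs with probability p³ ≈ (0.0875)³ ≈ 6.69922e-04.
By linearity: E[X] = C(80, 3)·p³ ≈ 82160 · 6.69922e-04 ≈ 55.041.
Here α = 1, so p = 7/n is exactly at the triangle threshold p ~ 1/n. Asymptotically E[X] → c³/6 = 7³/6 = 343/6 ≈ 57.167, a bounded constant. In this regime the triangle count is asymptotically Poisson(c³/6).

E[X] ≈ 55.041; in regime p = Θ(1/n^{1}) E[X] stays bounded (at the triangle threshold p ~ 1/n).


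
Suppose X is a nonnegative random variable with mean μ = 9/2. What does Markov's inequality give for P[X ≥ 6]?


μ = E[X] = 9/2, a = 6.
Markov: P[X ≥ 6] ≤ μ/a = (9/2)/6 = 3/4.
Numerically: ≈ 0.750000.
(Since a = 6 > μ = 4.500000, the bound 3/4 is < 1 and informative.)

P[X ≥ 6] ≤ 3/4 ≈ 0.750000.


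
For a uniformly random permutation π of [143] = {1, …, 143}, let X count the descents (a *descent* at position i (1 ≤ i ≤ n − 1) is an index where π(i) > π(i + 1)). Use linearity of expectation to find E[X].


Write X = Σ X_I over i = 1, …, 142, with X_I the indicator of one descent.
There are 142 indicators.
For each fixed i, the pair (π(i), π(i+1)) is a uniformly random ordered pair of distinct values from {1, …, 143}; by symmetry P[π(i) > π(i+1)] = 1/2.
By linearity: E[X] = 142 · (1/2) = (143 − 1) · (1/2) = 71 ≈ 71.000.

E[X] = 71 = 71.000.


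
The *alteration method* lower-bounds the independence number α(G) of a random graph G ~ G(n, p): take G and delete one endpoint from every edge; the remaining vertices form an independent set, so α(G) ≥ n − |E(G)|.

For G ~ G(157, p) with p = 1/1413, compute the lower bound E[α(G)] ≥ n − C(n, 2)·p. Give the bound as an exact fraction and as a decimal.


E[|E(G)|] = C(157, 2)·p = 12246 · (1/1413) = 26/3.
E[α(G)] ≥ n − E[|E(G)|] = 157 − 26/3 = 445/3.
Numerically: ≈ 148.333333.
(This is only a lower bound; the true E[α(G)] may be larger.)

E[α(G)] ≥ 445/3 ≈ 148.333333.


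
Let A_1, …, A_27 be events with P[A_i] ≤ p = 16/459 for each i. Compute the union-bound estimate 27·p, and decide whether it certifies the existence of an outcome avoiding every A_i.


Union bound: P[∪_{i=1}^{27} A_i] ≤ Σ_i P[A_i] ≤ 27·p = 27·(16/459) = 16/17.
Numerically: 16/17 ≈ 0.941176.
Is 16/17 < 1? YES.
Since P[∪ A_i] ≤ 16/17 < 1, the complement has P[∩ A_i^c] ≥ 1 − 16/17 = 1/17 > 0, so some outcome avoids every A_i.

27·p = 16/17 ≈ 0.941176; existence CERTIFIED by the union bound.


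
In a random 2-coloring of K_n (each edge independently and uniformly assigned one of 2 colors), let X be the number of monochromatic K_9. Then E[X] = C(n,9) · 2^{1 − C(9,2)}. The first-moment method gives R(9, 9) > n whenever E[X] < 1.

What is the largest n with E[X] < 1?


We need C(n, 9) · 2^{1 − 36} < 1, i.e. C(n, 9) < 2^{36 − 1} = 34359738368.
Check values of n near the boundary:
  n = 64: C(64, 9) = 27540584512; 27540584512 < 34359738368? YES
  n = 65: C(65, 9) = 31966749880; 31966749880 < 34359738368? YES
  n = 66: C(66, 9) = 37014131440; 37014131440 < 34359738368? NO
  n = 67: C(67, 9) = 42757703560; 42757703560 < 34359738368? NO
  n = 68: C(68, 9) = 49280065120; 49280065120 < 34359738368? NO
The largest n with C(n, 9) < 34359738368 is n = 65 (where E[X] = 3995843735/4294967296 ≈ 0.93035). Hence R(9, 9) > 65, i.e. R(9, 9) ≥ 66.

Largest n = 65; hence R(9, 9) > 65.


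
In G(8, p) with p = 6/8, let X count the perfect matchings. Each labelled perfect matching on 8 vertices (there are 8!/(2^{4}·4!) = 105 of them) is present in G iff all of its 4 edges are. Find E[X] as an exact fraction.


K_8 has 8!/(2^{4}·4!) = 105 labelled perfect matchings.
For each such perfect matching H, let X_H = 1 if all 4 edges of H are present in G. Then P[X_H = 1] = p^{4} = (3/4)^{4} = 81/256.
By linearity: E[X] = Σ_H E[X_H] = 105 · p^{4} = 105 · 81/256 = 8505/256.
Numerically: E[X] ≈ 33.223.

E[X] = 105 · (3/4)^{4} = 8505/256 ≈ 33.223.


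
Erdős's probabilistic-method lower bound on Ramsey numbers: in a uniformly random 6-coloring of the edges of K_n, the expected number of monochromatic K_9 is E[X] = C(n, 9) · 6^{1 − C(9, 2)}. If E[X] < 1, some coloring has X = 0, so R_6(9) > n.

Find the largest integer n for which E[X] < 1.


We need C(n, 9) · 6^{1 − 36} < 1, i.e. C(n, 9) < 6^{36 − 1} = 1719070799748422591028658176.
Check values of n near the boundary:
  n = 4406: C(4406, 9) = 1710356485221788389505285700; 1710356485221788389505285700 < 1719070799748422591028658176? YES
  n = 4407: C(4407, 9) = 1713856532599459170657070050; 1713856532599459170657070050 < 1719070799748422591028658176? YES
  n = 4408: C(4408, 9) = 1717362945146264156457459600; 1717362945146264156457459600 < 1719070799748422591028658176? YES
  n = 4409: C(4409, 9) = 1720875732988608787686577131; 1720875732988608787686577131 < 1719070799748422591028658176? NO
The largest n with C(n, 9) < 1719070799748422591028658176 is n = 4408 (where E[X] = 35778394690547169926197075/35813974994758803979763712 ≈ 0.999007). Hence R_6(9) > 4408, i.e. R_6(9) ≥ 4409.

Largest n = 4408; hence R_6(9) > 4408.


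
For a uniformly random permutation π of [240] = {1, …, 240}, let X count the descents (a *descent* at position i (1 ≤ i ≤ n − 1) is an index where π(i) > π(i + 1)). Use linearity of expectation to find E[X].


Write X = Σ X_I over i = 1, …, 239, with X_I the indicator of one descent.
There are 239 indicators.
For each fixed i, the pair (π(i), π(i+1)) is a uniformly random ordered pair of distinct values from {1, …, 240}; by symmetry P[π(i) > π(i+1)] = 1/2.
By linearity: E[X] = 239 · (1/2) = (240 − 1) · (1/2) = 239/2 ≈ 119.50000.

E[X] = 239/2 = 119.50000.


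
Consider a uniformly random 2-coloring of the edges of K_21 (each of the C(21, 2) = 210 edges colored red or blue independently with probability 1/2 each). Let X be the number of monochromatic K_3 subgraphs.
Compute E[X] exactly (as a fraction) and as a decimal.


Let X = Σ_S X_S over the C(21, 3) = 1330 subsets S of size 3, where X_S = 1 if the K_3 on S is monochromatic.
For a fixed S, the K_3 on S has C(3, 2) = 3 edges. P[all 3 edges red] = (1/2)^3, and likewise for blue, so P[monochromatic] = 2·(1/2)^3 = 2^{1 − 3} = 1/4.
By linearity: E[X] = C(21, 3) · 2^{1 − 3} = 1330 · 1/4 = 665/2.
Numerically: E[X] ≈ 332.50000.

E[X] = C(21,3)·2^(1−C(3,2)) = 665/2 ≈ 332.50000.


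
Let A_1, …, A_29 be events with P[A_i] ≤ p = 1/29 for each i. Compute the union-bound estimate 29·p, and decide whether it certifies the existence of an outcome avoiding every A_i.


Union bound: P[∪_{i=1}^{29} A_i] ≤ Σ_i P[A_i] ≤ 29·p = 29·(1/29) = 1.
Numerically: 1 ≈ 1.00000.
Is 1 < 1? NO.
Since the bound 1 is ≥ 1, the union bound is uninformative here; it does NOT by itself certify existence.

29·p = 1 ≈ 1.00000; existence NOT certified by the union bound.


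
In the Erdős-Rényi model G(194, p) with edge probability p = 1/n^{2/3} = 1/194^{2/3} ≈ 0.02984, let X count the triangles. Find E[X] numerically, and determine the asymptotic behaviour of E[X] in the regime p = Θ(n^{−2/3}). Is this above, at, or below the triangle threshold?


Number of potential triangles: C(194, 3) = 1198144.
Each occurs with probability p³ ≈ (0.02984)³ ≈ 2.6570305e-05.
By linearity: E[X] = C(194, 3)·p³ ≈ 1198144 · 2.6570305e-05 ≈ 31.83505.
Since α = 2/3 < 1, p = c/n^{2/3} ≫ 1/n is above the triangle threshold p ~ 1/n. Asymptotically E[X] ~ (c³/6)·n^{3(1−α)} = (1³/6)·n^{1} → ∞; triangles are abundant w.h.p.

E[X] ≈ 31.83505; in regime p = Θ(1/n^{2/3}) E[X] diverges (above the triangle threshold p ~ 1/n).


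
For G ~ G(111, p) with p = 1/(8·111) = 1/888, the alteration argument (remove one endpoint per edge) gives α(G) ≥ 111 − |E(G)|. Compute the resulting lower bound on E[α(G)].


E[|E(G)|] = C(111, 2)·p = 6105 · (1/888) = 55/8.
E[α(G)] ≥ n − E[|E(G)|] = 111 − 55/8 = 833/8.
Numerically: ≈ 104.1250.
(This is only a lower bound; the true E[α(G)] may be larger.)

E[α(G)] ≥ 833/8 ≈ 104.1250.


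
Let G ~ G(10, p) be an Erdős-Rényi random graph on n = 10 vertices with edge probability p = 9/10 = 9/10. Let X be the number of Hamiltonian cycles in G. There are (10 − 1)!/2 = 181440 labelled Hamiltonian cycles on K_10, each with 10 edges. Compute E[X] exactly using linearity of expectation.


K_10 has (10 − 1)!/2 = 181440 labelled Hamiltonian cycles.
For each such Hamiltonian cycle H, let X_H = 1 if all 10 edges of H are present in G. Then P[X_H = 1] = p^{10} = (9/10)^{10} = 3486784401/10000000000.
By linearity of expectation: E[X] = Σ_H E[X_H] = 181440 · p^{10} = 181440 · 3486784401/10000000000 = 1977006755367/31250000.
Numerically: E[X] ≈ 6.326e+04.

E[X] = 181440 · (9/10)^{10} = 1977006755367/31250000 ≈ 6.326e+04.


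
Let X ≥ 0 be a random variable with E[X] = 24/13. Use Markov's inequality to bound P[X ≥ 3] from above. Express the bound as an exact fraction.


μ = E[X] = 24/13, a = 3.
Markov: P[X ≥ 3] ≤ μ/a = (24/13)/3 = 8/13.
Numerically: ≈ 0.615385.
(Since a = 3 > μ = 1.846154, the bound 8/13 is < 1 and informative.)

P[X ≥ 3] ≤ 8/13 ≈ 0.615385.


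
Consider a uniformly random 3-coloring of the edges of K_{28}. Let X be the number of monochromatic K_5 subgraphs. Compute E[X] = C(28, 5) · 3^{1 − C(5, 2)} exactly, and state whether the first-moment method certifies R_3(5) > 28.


E[X] = C(28, 5) · 3^{1 − 10} = 98280 · 3^{−9} = 98280/19683.
As a reduced fraction: E[X] = 3640/729 ≈ 4.993.
Is E[X] < 1? NO.
Since E[X] ≥ 1, the first-moment bound is inconclusive at n = 28; it does NOT by itself certify R_3(5) > 28.

E[X] = 3640/729 ≈ 4.993; E[X] ≥ 1; first-moment method inconclusive here.


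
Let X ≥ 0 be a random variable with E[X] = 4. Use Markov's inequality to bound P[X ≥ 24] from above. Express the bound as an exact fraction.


μ = E[X] = 4, a = 24.
Markov: P[X ≥ 24] ≤ μ/a = (4)/24 = 1/6.
Numerically: ≈ 0.1667.
(Since a = 24 > μ = 4.0000, the bound 1/6 is < 1 and informative.)

P[X ≥ 24] ≤ 1/6 ≈ 0.1667.


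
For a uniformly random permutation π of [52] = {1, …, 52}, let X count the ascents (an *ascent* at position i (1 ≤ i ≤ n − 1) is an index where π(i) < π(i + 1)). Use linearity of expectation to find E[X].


Write X = Σ X_I over i = 1, …, 51, with X_I the indicator of one ascent.
There are 51 indicators.
For each fixed i, the pair (π(i), π(i+1)) is a uniformly random ordered pair of distinct values from {1, …, 52}; by symmetry P[π(i) < π(i+1)] = 1/2.
By linearity: E[X] = 51 · (1/2) = (52 − 1) · (1/2) = 51/2 ≈ 25.500.

E[X] = 51/2 = 25.500.


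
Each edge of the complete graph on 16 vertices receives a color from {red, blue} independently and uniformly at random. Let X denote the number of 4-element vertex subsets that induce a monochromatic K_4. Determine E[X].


Let X = Σ_S X_S over the C(16, 4) = 1820 subsets S of size 4, where X_S = 1 if the K_4 on S is monochromatic.
For a fixed S, the K_4 on S has C(4, 2) = 6 edges. P[all 6 edges red] = (1/2)^6, and likewise for blue, so P[monochromatic] = 2·(1/2)^6 = 2^{1 − 6} = 1/32.
Summing: E[X] = C(16, 4) · 2^{1 − 6} = 1820 · 1/32 = 455/8.
Numerically: E[X] ≈ 56.875.

E[X] = C(16,4)·2^(1−C(4,2)) = 455/8 ≈ 56.875.


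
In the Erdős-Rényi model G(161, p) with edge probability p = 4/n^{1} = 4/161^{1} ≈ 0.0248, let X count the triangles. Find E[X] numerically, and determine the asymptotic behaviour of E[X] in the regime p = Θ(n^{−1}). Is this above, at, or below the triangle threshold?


Number of potential triangles: C(161, 3) = 682640.
Each occurs with probability p³ ≈ (0.0248)³ ≈ 1.53357e-05.
By linearity: E[X] = C(161, 3)·p³ ≈ 682640 · 1.53357e-05 ≈ 10.469.
Here α = 1, so p = 4/n is exactly at the triangle threshold p ~ 1/n. Asymptotically E[X] → c³/6 = 4³/6 = 32/3 ≈ 10.667, a bounded constant. In this regime the triangle count is asymptotically Poisson(c³/6).

E[X] ≈ 10.469; in regime p = Θ(1/n^{1}) E[X] stays bounded (at the triangle threshold p ~ 1/n).


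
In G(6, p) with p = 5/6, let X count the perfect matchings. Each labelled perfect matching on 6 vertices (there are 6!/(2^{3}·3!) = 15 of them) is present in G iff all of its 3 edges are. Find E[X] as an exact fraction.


K_6 has 6!/(2^{3}·3!) = 15 labelled perfect matchings.
For each such perfect matching H, let X_H = 1 if all 3 edges of H are present in G. Then P[X_H = 1] = p^{3} = (5/6)^{3} = 125/216.
By linearity: E[X] = Σ_H E[X_H] = 15 · p^{3} = 15 · 125/216 = 625/72.
Numerically: E[X] ≈ 8.68056.

E[X] = 15 · (5/6)^{3} = 625/72 ≈ 8.68056.


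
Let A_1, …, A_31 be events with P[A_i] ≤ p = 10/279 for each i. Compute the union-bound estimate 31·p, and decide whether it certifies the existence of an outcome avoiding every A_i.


Union bound: P[∪_{i=1}^{31} A_i] ≤ Σ_i P[A_i] ≤ 31·p = 31·(10/279) = 10/9.
Numerically: 10/9 ≈ 1.11111.
Is 10/9 < 1? NO.
Since the bound 10/9 is ≥ 1, the union bound is uninformative here; it does NOT by itself certify existence.

31·p = 10/9 ≈ 1.11111; existence NOT certified by the union bound.


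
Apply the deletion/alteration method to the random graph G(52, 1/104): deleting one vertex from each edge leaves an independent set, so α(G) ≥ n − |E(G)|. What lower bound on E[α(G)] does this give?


E[|E(G)|] = C(52, 2)·p = 1326 · (1/104) = 51/4.
E[α(G)] ≥ n − E[|E(G)|] = 52 − 51/4 = 157/4.
Numerically: ≈ 39.2500.
(This is only a lower bound; the true E[α(G)] may be larger.)

E[α(G)] ≥ 157/4 ≈ 39.2500.


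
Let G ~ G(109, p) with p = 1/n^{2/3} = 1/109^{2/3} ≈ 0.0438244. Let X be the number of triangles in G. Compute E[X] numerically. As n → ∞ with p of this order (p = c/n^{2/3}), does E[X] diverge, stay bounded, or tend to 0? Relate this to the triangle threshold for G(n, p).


Number of potential triangles: C(109, 3) = 209934.
Each occurs with probability p³ ≈ (0.0438244)³ ≈ 8.41679993e-05.
By linearity: E[X] = C(109, 3)·p³ ≈ 209934 · 8.41679993e-05 ≈ 17.669725.
Since α = 2/3 < 1, p = c/n^{2/3} ≫ 1/n is above the triangle threshold p ~ 1/n. Asymptotically E[X] ~ (c³/6)·n^{3(1−α)} = (1³/6)·n^{1} → ∞; triangles are abundant w.h.p.

E[X] ≈ 17.669725; in regime p = Θ(1/n^{2/3}) E[X] diverges (above the triangle threshold p ~ 1/n).


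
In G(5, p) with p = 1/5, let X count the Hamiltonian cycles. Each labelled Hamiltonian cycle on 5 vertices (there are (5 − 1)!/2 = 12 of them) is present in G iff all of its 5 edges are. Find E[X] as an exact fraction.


K_5 has (5 − 1)!/2 = 12 labelled Hamiltonian cycles.
For each such Hamiltonian cycle H, let X_H = 1 if all 5 edges of H are present in G. Then P[X_H = 1] = p^{5} = (1/5)^{5} = 1/3125.
Summing the indicators: E[X] = Σ_H E[X_H] = 12 · p^{5} = 12 · 1/3125 = 12/3125.
Numerically: E[X] ≈ 0.00384.

E[X] = 12 · (1/5)^{5} = 12/3125 ≈ 0.00384.


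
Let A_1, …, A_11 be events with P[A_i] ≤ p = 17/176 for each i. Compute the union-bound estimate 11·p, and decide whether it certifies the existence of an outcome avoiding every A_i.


Union bound: P[∪_{i=1}^{11} A_i] ≤ Σ_i P[A_i] ≤ 11·p = 11·(17/176) = 17/16.
Numerically: 17/16 ≈ 1.062.
Is 17/16 < 1? NO.
Since the bound 17/16 is ≥ 1, the union bound is uninformative here; it does NOT by itself certify existence.

11·p = 17/16 ≈ 1.062; existence NOT certified by the union bound.


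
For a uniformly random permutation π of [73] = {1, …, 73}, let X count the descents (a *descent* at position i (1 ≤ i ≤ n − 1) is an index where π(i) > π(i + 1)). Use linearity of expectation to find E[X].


Write X = Σ X_I over i = 1, …, 72, with X_I the indicator of one descent.
There are 72 indicators.
For each fixed i, the pair (π(i), π(i+1)) is a uniformly random ordered pair of distinct values from {1, …, 73}; by symmetry P[π(i) > π(i+1)] = 1/2.
By linearity: E[X] = 72 · (1/2) = (73 − 1) · (1/2) = 36 ≈ 36.00000.

E[X] = 36 = 36.00000.


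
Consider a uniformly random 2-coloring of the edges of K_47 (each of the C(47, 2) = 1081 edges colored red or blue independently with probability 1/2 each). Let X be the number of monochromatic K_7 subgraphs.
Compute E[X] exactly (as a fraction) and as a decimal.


Let X = Σ_S X_S over the C(47, 7) = 62891499 subsets S of size 7, where X_S = 1 if the K_7 on S is monochromatic.
For a fixed S, the K_7 on S has C(7, 2) = 21 edges. P[all 21 edges red] = (1/2)^21, and likewise for blue, so P[monochromatic] = 2·(1/2)^21 = 2^{1 − 21} = 1/1048576.
Summing: E[X] = C(47, 7) · 2^{1 − 21} = 62891499 · 1/1048576 = 62891499/1048576.
Numerically: E[X] ≈ 59.97801.

E[X] = C(47,7)·2^(1−C(7,2)) = 62891499/1048576 ≈ 59.97801.


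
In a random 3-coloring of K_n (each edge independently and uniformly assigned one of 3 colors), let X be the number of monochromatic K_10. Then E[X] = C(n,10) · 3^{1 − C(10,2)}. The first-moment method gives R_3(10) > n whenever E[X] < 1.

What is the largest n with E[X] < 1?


We need C(n, 10) · 3^{1 − 45} < 1, i.e. C(n, 10) < 3^{45 − 1} = 984770902183611232881.
Check values of n near the boundary:
  n = 572: C(572, 10) = 954640815642161682606; 954640815642161682606 < 984770902183611232881? YES
  n = 573: C(573, 10) = 971597135635805762226; 971597135635805762226 < 984770902183611232881? YES
  n = 574: C(574, 10) = 988824035203816502691; 988824035203816502691 < 984770902183611232881? NO
The largest n with C(n, 10) < 984770902183611232881 is n = 573 (where E[X] = 35985079097622435638/36472996377170786403 ≈ 0.9866). Hence R_3(10) > 573, i.e. R_3(10) ≥ 574.

Largest n = 573; hence R_3(10) > 573.


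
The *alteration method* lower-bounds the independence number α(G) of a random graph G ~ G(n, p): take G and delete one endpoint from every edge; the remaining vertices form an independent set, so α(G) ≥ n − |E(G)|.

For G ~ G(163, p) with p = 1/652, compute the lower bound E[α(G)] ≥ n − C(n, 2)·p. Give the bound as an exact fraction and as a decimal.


E[|E(G)|] = C(163, 2)·p = 13203 · (1/652) = 81/4.
E[α(G)] ≥ n − E[|E(G)|] = 163 − 81/4 = 571/4.
Numerically: ≈ 142.750000.
(This is only a lower bound; the true E[α(G)] may be larger.)

E[α(G)] ≥ 571/4 ≈ 142.750000.


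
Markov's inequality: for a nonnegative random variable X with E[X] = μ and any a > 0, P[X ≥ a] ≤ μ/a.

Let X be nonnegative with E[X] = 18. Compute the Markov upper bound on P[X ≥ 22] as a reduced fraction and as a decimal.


μ = E[X] = 18, a = 22.
Markov: P[X ≥ 22] ≤ μ/a = (18)/22 = 9/11.
Numerically: ≈ 0.8182.
(Since a = 22 > μ = 18.0000, the bound 9/11 is < 1 and informative.)

P[X ≥ 22] ≤ 9/11 ≈ 0.8182.


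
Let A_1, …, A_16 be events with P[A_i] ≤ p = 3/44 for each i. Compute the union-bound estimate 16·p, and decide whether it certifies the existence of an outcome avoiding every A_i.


Union bound: P[∪_{i=1}^{16} A_i] ≤ Σ_i P[A_i] ≤ 16·p = 16·(3/44) = 12/11.
Numerically: 12/11 ≈ 1.09091.
Is 12/11 < 1? NO.
Since the bound 12/11 is ≥ 1, the union bound is uninformative here; it does NOT by itself certify existence.

16·p = 12/11 ≈ 1.09091; existence NOT certified by the union bound.


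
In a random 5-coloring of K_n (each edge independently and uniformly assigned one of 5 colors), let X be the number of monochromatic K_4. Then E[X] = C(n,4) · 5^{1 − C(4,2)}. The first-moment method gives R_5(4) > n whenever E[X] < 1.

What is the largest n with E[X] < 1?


We need C(n, 4) · 5^{1 − 6} < 1, i.e. C(n, 4) < 5^{6 − 1} = 3125.
Check values of n near the boundary:
  n = 13: C(13, 4) = 715; 715 < 3125? YES
  n = 14: C(14, 4) = 1001; 1001 < 3125? YES
  n = 15: C(15, 4) = 1365; 1365 < 3125? YES
  n = 16: C(16, 4) = 1820; 1820 < 3125? YES
  n = 17: C(17, 4) = 2380; 2380 < 3125? YES
  n = 18: C(18, 4) = 3060; 3060 < 3125? YES
  n = 19: C(19, 4) = 3876; 3876 < 3125? NO
  n = 20: C(20, 4) = 4845; 4845 < 3125? NO
  n = 21: C(21, 4) = 5985; 5985 < 3125? NO
The largest n with C(n, 4) < 3125 is n = 18 (where E[X] = 612/625 ≈ 0.9792000). Hence R_5(4) > 18, i.e. R_5(4) ≥ 19.

Largest n = 18; hence R_5(4) > 18.


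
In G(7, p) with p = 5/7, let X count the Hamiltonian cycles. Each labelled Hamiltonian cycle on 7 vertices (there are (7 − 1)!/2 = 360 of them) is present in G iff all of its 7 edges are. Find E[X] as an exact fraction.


K_7 has (7 − 1)!/2 = 360 labelled Hamiltonian cycles.
For each such Hamiltonian cycle H, let X_H = 1 if all 7 edges of H are present in G. Then P[X_H = 1] = p^{7} = (5/7)^{7} = 78125/823543.
By linearity: E[X] = Σ_H E[X_H] = 360 · p^{7} = 360 · 78125/823543 = 28125000/823543.
Numerically: E[X] ≈ 34.151.

E[X] = 360 · (5/7)^{7} = 28125000/823543 ≈ 34.151.


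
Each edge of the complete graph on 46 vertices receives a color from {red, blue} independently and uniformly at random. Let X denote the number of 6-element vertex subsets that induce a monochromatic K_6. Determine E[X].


Let X = Σ_S X_S over the C(46, 6) = 9366819 subsets S of size 6, where X_S = 1 if the K_6 on S is monochromatic.
For a fixed S, the K_6 on S has C(6, 2) = 15 edges. P[all 15 edges red] = (1/2)^15, and likewise for blue, so P[monochromatic] = 2·(1/2)^15 = 2^{1 − 15} = 1/16384.
By linearity: E[X] = C(46, 6) · 2^{1 − 15} = 9366819 · 1/16384 = 9366819/16384.
Numerically: E[X] ≈ 571.705261.

E[X] = C(46,6)·2^(1−C(6,2)) = 9366819/16384 ≈ 571.705261.


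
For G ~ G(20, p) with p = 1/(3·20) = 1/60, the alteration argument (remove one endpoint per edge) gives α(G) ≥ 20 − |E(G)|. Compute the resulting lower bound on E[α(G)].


E[|E(G)|] = C(20, 2)·p = 190 · (1/60) = 19/6.
E[α(G)] ≥ n − E[|E(G)|] = 20 − 19/6 = 101/6.
Numerically: ≈ 16.83333.
(This is only a lower bound; the true E[α(G)] may be larger.)

E[α(G)] ≥ 101/6 ≈ 16.83333.


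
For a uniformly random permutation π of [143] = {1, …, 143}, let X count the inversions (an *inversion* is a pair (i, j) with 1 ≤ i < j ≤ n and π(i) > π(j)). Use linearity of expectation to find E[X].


Write X = Σ X_I over the C(143, 2) = 10153 pairs i < j, with X_I the indicator of one inversion.
There are 10153 indicators.
For each fixed pair i < j, the values π(i) and π(j) are two distinct elements of {1, …, 143} in uniformly random order; by symmetry P[π(i) > π(j)] = 1/2.
By linearity: E[X] = 10153 · (1/2) = C(143, 2) · (1/2) = 10153/2 = 10153/2 ≈ 5076.50000.

E[X] = 10153/2 = 5076.50000.


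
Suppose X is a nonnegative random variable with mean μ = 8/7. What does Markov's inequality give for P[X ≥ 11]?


μ = E[X] = 8/7, a = 11.
Markov: P[X ≥ 11] ≤ μ/a = (8/7)/11 = 8/77.
Numerically: ≈ 0.1039.
(Since a = 11 > μ = 1.1429, the bound 8/77 is < 1 and informative.)

P[X ≥ 11] ≤ 8/77 ≈ 0.1039.


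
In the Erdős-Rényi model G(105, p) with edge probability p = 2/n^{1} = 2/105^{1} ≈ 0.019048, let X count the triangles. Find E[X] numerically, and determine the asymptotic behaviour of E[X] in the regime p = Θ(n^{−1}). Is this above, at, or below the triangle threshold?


Number of potential triangles: C(105, 3) = 187460.
Each occurs with probability p³ ≈ (0.019048)³ ≈ 6.9107008e-06.
By linearity: E[X] = C(105, 3)·p³ ≈ 187460 · 6.9107008e-06 ≈ 1.29548.
Here α = 1, so p = 2/n is exactly at the triangle threshold p ~ 1/n. Asymptotically E[X] → c³/6 = 2³/6 = 4/3 ≈ 1.33333, a bounded constant. In this regime the triangle count is asymptotically Poisson(c³/6).

E[X] ≈ 1.29548; in regime p = Θ(1/n^{1}) E[X] stays bounded (at the triangle threshold p ~ 1/n).


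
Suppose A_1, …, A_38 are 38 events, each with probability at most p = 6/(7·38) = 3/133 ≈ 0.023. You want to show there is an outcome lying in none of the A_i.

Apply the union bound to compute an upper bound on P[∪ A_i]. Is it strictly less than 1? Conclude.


Union bound: P[∪_{i=1}^{38} A_i] ≤ Σ_i P[A_i] ≤ 38·p = 38·(3/133) = 6/7.
Numerically: 6/7 ≈ 0.857.
Is 6/7 < 1? YES.
Since P[∪ A_i] ≤ 6/7 < 1, the complement has P[∩ A_i^c] ≥ 1 − 6/7 = 1/7 > 0, so some outcome avoids every A_i.

38·p = 6/7 ≈ 0.857; existence CERTIFIED by the union bound.


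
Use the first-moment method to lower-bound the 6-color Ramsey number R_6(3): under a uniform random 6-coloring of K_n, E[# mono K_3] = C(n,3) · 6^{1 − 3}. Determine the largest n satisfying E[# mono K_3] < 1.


We need C(n, 3) · 6^{1 − 3} < 1, i.e. C(n, 3) < 6^{3 − 1} = 36.
Check values of n near the boundary:
  n = 3: C(3, 3) = 1; 1 < 36? YES
  n = 4: C(4, 3) = 4; 4 < 36? YES
  n = 5: C(5, 3) = 10; 10 < 36? YES
  n = 6: C(6, 3) = 20; 20 < 36? YES
  n = 7: C(7, 3) = 35; 35 < 36? YES
  n = 8: C(8, 3) = 56; 56 < 36? NO
  n = 9: C(9, 3) = 84; 84 < 36? NO
The largest n with C(n, 3) < 36 is n = 7 (where E[X] = 35/36 ≈ 0.9722222). Hence R_6(3) > 7, i.e. R_6(3) ≥ 8.

Largest n = 7; hence R_6(3) > 7.


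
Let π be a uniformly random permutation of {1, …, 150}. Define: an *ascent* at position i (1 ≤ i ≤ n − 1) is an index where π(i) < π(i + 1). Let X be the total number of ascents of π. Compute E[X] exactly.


Write X = Σ X_I over i = 1, …, 149, with X_I the indicator of one ascent.
There are 149 indicators.
For each fixed i, the pair (π(i), π(i+1)) is a uniformly random ordered pair of distinct values from {1, …, 150}; by symmetry P[π(i) < π(i+1)] = 1/2.
By linearity: E[X] = 149 · (1/2) = (150 − 1) · (1/2) = 149/2 ≈ 74.50000.

E[X] = 149/2 = 74.50000.


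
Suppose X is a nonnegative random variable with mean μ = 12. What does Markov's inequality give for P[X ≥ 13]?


μ = E[X] = 12, a = 13.
Markov: P[X ≥ 13] ≤ μ/a = (12)/13 = 12/13.
Numerically: ≈ 0.923077.
(Since a = 13 > μ = 12.000000, the bound 12/13 is < 1 and informative.)

P[X ≥ 13] ≤ 12/13 ≈ 0.923077.


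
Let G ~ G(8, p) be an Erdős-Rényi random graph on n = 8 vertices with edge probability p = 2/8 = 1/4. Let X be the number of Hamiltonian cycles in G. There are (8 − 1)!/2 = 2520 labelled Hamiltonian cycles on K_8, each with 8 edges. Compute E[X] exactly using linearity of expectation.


K_8 has (8 − 1)!/2 = 2520 labelled Hamiltonian cycles.
For each such Hamiltonian cycle H, let X_H = 1 if all 8 edges of H are present in G. Then P[X_H = 1] = p^{8} = (1/4)^{8} = 1/65536.
Summing the indicators: E[X] = Σ_H E[X_H] = 2520 · p^{8} = 2520 · 1/65536 = 315/8192.
Numerically: E[X] ≈ 0.038452.

E[X] = 2520 · (1/4)^{8} = 315/8192 ≈ 0.038452.


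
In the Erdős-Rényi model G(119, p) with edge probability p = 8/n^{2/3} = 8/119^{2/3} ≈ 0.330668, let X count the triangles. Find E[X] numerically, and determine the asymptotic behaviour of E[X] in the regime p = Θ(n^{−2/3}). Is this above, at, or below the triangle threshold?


Number of potential triangles: C(119, 3) = 273819.
Each occurs with probability p³ ≈ (0.330668)³ ≈ 3.61556387e-02.
By linearity: E[X] = C(119, 3)·p³ ≈ 273819 · 3.61556387e-02 ≈ 9900.100840.
Since α = 2/3 < 1, p = c/n^{2/3} ≫ 1/n is above the triangle threshold p ~ 1/n. Asymptotically E[X] ~ (c³/6)·n^{3(1−α)} = (8³/6)·n^{1} → ∞; triangles are abundant w.h.p.

E[X] ≈ 9900.100840; in regime p = Θ(1/n^{2/3}) E[X] diverges (above the triangle threshold p ~ 1/n).


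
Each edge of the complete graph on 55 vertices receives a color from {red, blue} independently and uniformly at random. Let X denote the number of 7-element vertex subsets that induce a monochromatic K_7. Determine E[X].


Let X = Σ_S X_S over the C(55, 7) = 202927725 subsets S of size 7, where X_S = 1 if the K_7 on S is monochromatic.
For a fixed S, the K_7 on S has C(7, 2) = 21 edges. P[all 21 edges red] = (1/2)^21, and likewise for blue, so P[monochromatic] = 2·(1/2)^21 = 2^{1 − 21} = 1/1048576.
By linearity of expectation: E[X] = C(55, 7) · 2^{1 − 21} = 202927725 · 1/1048576 = 202927725/1048576.
Numerically: E[X] ≈ 193.52696.

E[X] = C(55,7)·2^(1−C(7,2)) = 202927725/1048576 ≈ 193.52696.


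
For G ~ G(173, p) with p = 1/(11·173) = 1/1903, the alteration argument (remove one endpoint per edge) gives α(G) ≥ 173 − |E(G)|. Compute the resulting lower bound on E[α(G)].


E[|E(G)|] = C(173, 2)·p = 14878 · (1/1903) = 86/11.
E[α(G)] ≥ n − E[|E(G)|] = 173 − 86/11 = 1817/11.
Numerically: ≈ 165.18182.
(This is only a lower bound; the true E[α(G)] may be larger.)

E[α(G)] ≥ 1817/11 ≈ 165.18182.


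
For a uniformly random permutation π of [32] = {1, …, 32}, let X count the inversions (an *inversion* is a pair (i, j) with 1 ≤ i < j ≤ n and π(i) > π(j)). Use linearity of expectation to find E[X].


Write X = Σ X_I over the C(32, 2) = 496 pairs i < j, with X_I the indicator of one inversion.
There are 496 indicators.
For each fixed pair i < j, the values π(i) and π(j) are two distinct elements of {1, …, 32} in uniformly random order; by symmetry P[π(i) > π(j)] = 1/2.
By linearity: E[X] = 496 · (1/2) = C(32, 2) · (1/2) = 496/2 = 248 ≈ 248.0000.

E[X] = 248 = 248.0000.


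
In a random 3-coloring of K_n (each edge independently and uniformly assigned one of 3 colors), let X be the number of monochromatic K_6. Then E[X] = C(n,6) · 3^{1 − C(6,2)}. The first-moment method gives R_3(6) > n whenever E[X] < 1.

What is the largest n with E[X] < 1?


We need C(n, 6) · 3^{1 − 15} < 1, i.e. C(n, 6) < 3^{15 − 1} = 4782969.
Check values of n near the boundary:
  n = 36: C(36, 6) = 1947792; 1947792 < 4782969? YES
  n = 37: C(37, 6) = 2324784; 2324784 < 4782969? YES
  n = 38: C(38, 6) = 2760681; 2760681 < 4782969? YES
  n = 39: C(39, 6) = 3262623; 3262623 < 4782969? YES
  n = 40: C(40, 6) = 3838380; 3838380 < 4782969? YES
  n = 41: C(41, 6) = 4496388; 4496388 < 4782969? YES
  n = 42: C(42, 6) = 5245786; 5245786 < 4782969? NO
  n = 43: C(43, 6) = 6096454; 6096454 < 4782969? NO
The largest n with C(n, 6) < 4782969 is n = 41 (where E[X] = 1498796/1594323 ≈ 0.9400830). Hence R_3(6) > 41, i.e. R_3(6) ≥ 42.

Largest n = 41; hence R_3(6) > 41.


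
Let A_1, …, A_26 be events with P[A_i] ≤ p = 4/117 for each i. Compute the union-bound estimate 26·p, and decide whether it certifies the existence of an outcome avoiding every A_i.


Union bound: P[∪_{i=1}^{26} A_i] ≤ Σ_i P[A_i] ≤ 26·p = 26·(4/117) = 8/9.
Numerically: 8/9 ≈ 0.888889.
Is 8/9 < 1? YES.
Since P[∪ A_i] ≤ 8/9 < 1, the complement has P[∩ A_i^c] ≥ 1 − 8/9 = 1/9 > 0, so some outcome avoids every A_i.

26·p = 8/9 ≈ 0.888889; existence CERTIFIED by the union bound.


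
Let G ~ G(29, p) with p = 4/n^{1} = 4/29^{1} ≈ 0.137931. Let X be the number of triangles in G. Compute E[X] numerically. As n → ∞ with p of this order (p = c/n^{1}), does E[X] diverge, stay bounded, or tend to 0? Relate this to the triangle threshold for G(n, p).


Number of potential triangles: C(29, 3) = 3654.
Each occurs with probability p³ ≈ (0.137931)³ ≈ 2.62413383e-03.
By linearity: E[X] = C(29, 3)·p³ ≈ 3654 · 2.62413383e-03 ≈ 9.588585.
Here α = 1, so p = 4/n is exactly at the triangle threshold p ~ 1/n. Asymptotically E[X] → c³/6 = 4³/6 = 32/3 ≈ 10.666667, a bounded constant. In this regime the triangle count is asymptotically Poisson(c³/6).

E[X] ≈ 9.588585; in regime p = Θ(1/n^{1}) E[X] stays bounded (at the triangle threshold p ~ 1/n).


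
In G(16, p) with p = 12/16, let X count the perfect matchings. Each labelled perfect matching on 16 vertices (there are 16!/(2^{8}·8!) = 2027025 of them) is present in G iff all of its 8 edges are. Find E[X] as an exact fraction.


K_16 has 16!/(2^{8}·8!) = 2027025 labelled perfect matchings.
For each such perfect matching H, let X_H = 1 if all 8 edges of H are present in G. Then P[X_H = 1] = p^{8} = (3/4)^{8} = 6561/65536.
Summing the indicators: E[X] = Σ_H E[X_H] = 2027025 · p^{8} = 2027025 · 6561/65536 = 13299311025/65536.
Numerically: E[X] ≈ 2.0293e+05.

E[X] = 2027025 · (3/4)^{8} = 13299311025/65536 ≈ 2.0293e+05.


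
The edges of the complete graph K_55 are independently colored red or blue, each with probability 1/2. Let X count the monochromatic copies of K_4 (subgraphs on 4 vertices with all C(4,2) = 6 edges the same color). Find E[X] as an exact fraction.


Let X = Σ_S X_S over the C(55, 4) = 341055 subsets S of size 4, where X_S = 1 if the K_4 on S is monochromatic.
For a fixed S, the K_4 on S has C(4, 2) = 6 edges. P[all 6 edges red] = (1/2)^6, and likewise for blue, so P[monochromatic] = 2·(1/2)^6 = 2^{1 − 6} = 1/32.
By linearity of expectation: E[X] = C(55, 4) · 2^{1 − 6} = 341055 · 1/32 = 341055/32.
Numerically: E[X] ≈ 10657.968750.

E[X] = C(55,4)·2^(1−C(4,2)) = 341055/32 ≈ 10657.968750.


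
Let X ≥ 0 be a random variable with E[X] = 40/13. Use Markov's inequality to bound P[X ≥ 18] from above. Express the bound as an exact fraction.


μ = E[X] = 40/13, a = 18.
Markov: P[X ≥ 18] ≤ μ/a = (40/13)/18 = 20/117.
Numerically: ≈ 0.1709.
(Since a = 18 > μ = 3.0769, the bound 20/117 is < 1 and informative.)

P[X ≥ 18] ≤ 20/117 ≈ 0.1709.


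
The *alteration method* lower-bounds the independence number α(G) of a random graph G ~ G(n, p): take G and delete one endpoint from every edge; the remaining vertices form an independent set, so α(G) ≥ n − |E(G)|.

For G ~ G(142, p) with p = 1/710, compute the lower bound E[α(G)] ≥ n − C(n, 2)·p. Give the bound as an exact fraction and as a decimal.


E[|E(G)|] = C(142, 2)·p = 10011 · (1/710) = 141/10.
E[α(G)] ≥ n − E[|E(G)|] = 142 − 141/10 = 1279/10.
Numerically: ≈ 127.900000.
(This is only a lower bound; the true E[α(G)] may be larger.)

E[α(G)] ≥ 1279/10 ≈ 127.900000.


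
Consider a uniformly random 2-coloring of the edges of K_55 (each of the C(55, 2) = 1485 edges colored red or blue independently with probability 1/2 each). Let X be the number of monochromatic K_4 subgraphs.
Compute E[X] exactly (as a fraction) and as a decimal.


Let X = Σ_S X_S over the C(55, 4) = 341055 subsets S of size 4, where X_S = 1 if the K_4 on S is monochromatic.
For a fixed S, the K_4 on S has C(4, 2) = 6 edges. P[all 6 edges red] = (1/2)^6, and likewise for blue, so P[monochromatic] = 2·(1/2)^6 = 2^{1 − 6} = 1/32.
By linearity of expectation: E[X] = C(55, 4) · 2^{1 − 6} = 341055 · 1/32 = 341055/32.
Numerically: E[X] ≈ 10657.969.

E[X] = C(55,4)·2^(1−C(4,2)) = 341055/32 ≈ 10657.969.
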